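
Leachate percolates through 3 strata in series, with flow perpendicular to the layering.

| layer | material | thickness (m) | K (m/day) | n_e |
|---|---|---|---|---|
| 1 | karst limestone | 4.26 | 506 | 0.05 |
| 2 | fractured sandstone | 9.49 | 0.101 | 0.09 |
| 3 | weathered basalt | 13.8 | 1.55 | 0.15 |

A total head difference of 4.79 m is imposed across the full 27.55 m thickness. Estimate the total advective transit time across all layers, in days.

With flow normal to the layers, continuity requires the same specific discharge q through every layer.
Σ(b_i/K_i) = 4.26/506 + 9.49/0.101 + 13.8/1.55 = 102.9 d.
q = Δh / Σ(b_i/K_i) = 4.79 / 102.9 = 0.04656 m/day.
In each layer the seepage velocity is v_i = q/n_i, so the layer transit time is t_i = b_i·n_i / q:
  layer 1 (karst limestone): t_1 = 4.26 × 0.05 / 0.04656 = 4.574 d
  layer 2 (fractured sandstone): t_2 = 9.49 × 0.09 / 0.04656 = 18.34 d
  layer 3 (weathered basalt): t_3 = 13.8 × 0.15 / 0.04656 = 44.46 d
Total t = Σ t_i = 67.37 days.

67.4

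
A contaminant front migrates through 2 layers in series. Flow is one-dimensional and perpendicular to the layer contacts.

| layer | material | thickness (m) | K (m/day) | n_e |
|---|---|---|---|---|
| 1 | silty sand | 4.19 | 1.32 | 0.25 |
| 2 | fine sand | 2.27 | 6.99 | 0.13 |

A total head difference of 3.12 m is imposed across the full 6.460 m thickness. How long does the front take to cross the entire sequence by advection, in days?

1.51

With flow normal to the layers, continuity requires the same specific discharge q through every layer.
Σ(b_i/K_i) = 4.19/1.32 + 2.27/6.99 = 3.499 d.
q = Δh / Σ(b_i/K_i) = 3.12 / 3.499 = 0.8917 m/day.
In each layer the seepage velocity is v_i = q/n_i, so the layer transit time is t_i = b_i·n_i / q:
  layer 1 (silty sand): t_1 = 4.19 × 0.25 / 0.8917 = 1.175 d
  layer 2 (fine sand): t_2 = 2.27 × 0.13 / 0.8917 = 0.3309 d
Total t = Σ t_i = 1.506 days.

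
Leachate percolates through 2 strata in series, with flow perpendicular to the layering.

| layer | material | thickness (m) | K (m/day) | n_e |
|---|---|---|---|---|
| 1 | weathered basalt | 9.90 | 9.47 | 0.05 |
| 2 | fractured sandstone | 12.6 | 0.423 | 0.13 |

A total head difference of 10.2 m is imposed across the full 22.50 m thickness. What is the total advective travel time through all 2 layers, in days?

6.45

With flow normal to the layers, continuity requires the same specific discharge q through every layer.
Σ(b_i/K_i) = 9.90/9.47 + 12.6/0.423 = 30.83 d.
q = Δh / Σ(b_i/K_i) = 10.2 / 30.83 = 0.3308 m/day.
In each layer the seepage velocity is v_i = q/n_i, so the layer transit time is t_i = b_i·n_i / q:
  layer 1 (weathered basalt): t_1 = 9.90 × 0.05 / 0.3308 = 1.496 d
  layer 2 (fractured sandstone): t_2 = 12.6 × 0.13 / 0.3308 = 4.951 d
Total t = Σ t_i = 6.448 days.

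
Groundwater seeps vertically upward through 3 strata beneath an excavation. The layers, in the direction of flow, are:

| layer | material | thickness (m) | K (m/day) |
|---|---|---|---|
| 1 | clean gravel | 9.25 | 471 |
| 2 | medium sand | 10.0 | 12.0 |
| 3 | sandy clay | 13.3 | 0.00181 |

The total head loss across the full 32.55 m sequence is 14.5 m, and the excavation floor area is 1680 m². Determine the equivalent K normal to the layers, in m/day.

0.00443

Flow is perpendicular to layering, so the layers act in series and the equivalent K is the thickness-weighted harmonic mean.
Total thickness L = 9.25 + 10.0 + 13.3 = 32.55 m.
Σ(b_i/K_i) = 9.25/471 + 10.0/12.0 + 13.3/0.00181 = 7349 d.
K_eq = L / Σ(b_i/K_i) = 32.55 / 7349 = 0.004429 m/day.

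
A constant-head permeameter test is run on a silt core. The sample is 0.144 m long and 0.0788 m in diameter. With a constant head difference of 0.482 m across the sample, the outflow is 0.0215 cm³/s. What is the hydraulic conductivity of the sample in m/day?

Cross-sectional area A = π·(d/2)² = π × (0.0788/2)² = 0.004877 m².
Convert discharge: 0.0215 cm³/s = 2.150e-08 m³/s.
Darcy's law rearranged: K = Q·L / (A·Δh) = 2.150e-08 × 0.144 / (0.004877 × 0.482) = 1.317e-06 m/s = 0.1138 m/day.

0.114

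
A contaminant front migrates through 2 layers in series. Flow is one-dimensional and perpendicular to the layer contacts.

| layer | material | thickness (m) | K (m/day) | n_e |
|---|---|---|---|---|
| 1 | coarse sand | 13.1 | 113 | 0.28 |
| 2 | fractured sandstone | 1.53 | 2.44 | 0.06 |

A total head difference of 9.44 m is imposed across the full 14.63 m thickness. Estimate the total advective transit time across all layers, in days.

With flow normal to the layers, continuity requires the same specific discharge q through every layer.
Σ(b_i/K_i) = 13.1/113 + 1.53/2.44 = 0.7430 d.
q = Δh / Σ(b_i/K_i) = 9.44 / 0.7430 = 12.71 m/day.
In each layer the seepage velocity is v_i = q/n_i, so the layer transit time is t_i = b_i·n_i / q:
  layer 1 (coarse sand): t_1 = 13.1 × 0.28 / 12.71 = 0.2887 d
  layer 2 (fractured sandstone): t_2 = 1.53 × 0.06 / 12.71 = 0.007225 d
Total t = Σ t_i = 0.2959 days.

0.296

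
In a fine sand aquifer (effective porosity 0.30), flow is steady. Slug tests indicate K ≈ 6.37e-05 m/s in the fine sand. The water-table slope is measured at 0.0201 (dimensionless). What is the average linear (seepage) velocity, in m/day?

Convert K: 6.37e-05 m/s × 86400 = 5.504 m/day.
Hydraulic gradient i = 0.0201.
Darcy flux q = K · i = 5.504 × 0.02010 = 0.1106 m/day.
Seepage velocity v = q / n_e = 0.1106 / 0.30 = 0.3687 m/day.

0.369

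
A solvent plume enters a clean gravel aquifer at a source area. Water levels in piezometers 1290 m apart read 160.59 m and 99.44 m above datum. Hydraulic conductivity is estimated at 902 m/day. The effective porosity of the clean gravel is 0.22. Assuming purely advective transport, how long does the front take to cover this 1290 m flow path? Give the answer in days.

6.64

Hydraulic gradient i = (160.59 − 99.44) / 1290 = 61.15 / 1290 = 0.04740.
Darcy flux q = K · i = 902.0 × 0.04740 = 42.76 m/day.
Seepage velocity v = q / n_e = 42.76 / 0.22 = 194.4 m/day.
Travel time t = L / v = 1290 / 194.4 = 6.637 days.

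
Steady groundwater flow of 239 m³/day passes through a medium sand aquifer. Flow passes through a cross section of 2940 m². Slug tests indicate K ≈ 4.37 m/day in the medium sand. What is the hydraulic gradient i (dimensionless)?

0.0186

From Q = K·A·i, i = Q / (K·A) = 239 / (4.370 × 2940) = 0.01860.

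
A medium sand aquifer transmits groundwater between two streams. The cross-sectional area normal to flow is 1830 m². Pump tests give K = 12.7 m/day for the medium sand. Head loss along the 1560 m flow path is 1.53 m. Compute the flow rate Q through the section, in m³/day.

22.8

Hydraulic gradient i = Δh / L = 1.53 / 1560 = 0.0009808.
Darcy's law: Q = K · A · i = 12.70 × 1830 × 0.0009808 = 22.79 m³/day.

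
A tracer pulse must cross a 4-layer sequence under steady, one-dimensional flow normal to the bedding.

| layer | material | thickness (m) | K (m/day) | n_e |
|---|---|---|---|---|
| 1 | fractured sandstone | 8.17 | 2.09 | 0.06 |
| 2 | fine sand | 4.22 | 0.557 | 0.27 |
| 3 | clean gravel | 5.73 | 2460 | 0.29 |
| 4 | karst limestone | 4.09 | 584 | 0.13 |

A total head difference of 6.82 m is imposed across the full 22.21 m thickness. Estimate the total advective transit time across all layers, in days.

With flow normal to the layers, continuity requires the same specific discharge q through every layer.
Σ(b_i/K_i) = 8.17/2.09 + 4.22/0.557 + 5.73/2460 + 4.09/584 = 11.49 d.
q = Δh / Σ(b_i/K_i) = 6.82 / 11.49 = 0.5933 m/day.
In each layer the seepage velocity is v_i = q/n_i, so the layer transit time is t_i = b_i·n_i / q:
  layer 1 (fractured sandstone): t_1 = 8.17 × 0.06 / 0.5933 = 0.8262 d
  layer 2 (fine sand): t_2 = 4.22 × 0.27 / 0.5933 = 1.920 d
  layer 3 (clean gravel): t_3 = 5.73 × 0.29 / 0.5933 = 2.801 d
  layer 4 (karst limestone): t_4 = 4.09 × 0.13 / 0.5933 = 0.8962 d
Total t = Σ t_i = 6.443 days.

6.44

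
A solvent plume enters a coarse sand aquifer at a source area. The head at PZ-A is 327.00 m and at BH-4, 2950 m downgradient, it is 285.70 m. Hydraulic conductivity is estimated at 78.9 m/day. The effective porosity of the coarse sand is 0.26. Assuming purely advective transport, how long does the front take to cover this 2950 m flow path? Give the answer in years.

Hydraulic gradient i = (327.00 − 285.70) / 2950 = 41.3 / 2950 = 0.01400.
Darcy flux q = K · i = 78.90 × 0.01400 = 1.105 m/day.
Seepage velocity v = q / n_e = 1.105 / 0.26 = 4.248 m/day.
Travel time t = L / v = 2950 / 4.248 = 694.4 days = 1.901 years.

1.90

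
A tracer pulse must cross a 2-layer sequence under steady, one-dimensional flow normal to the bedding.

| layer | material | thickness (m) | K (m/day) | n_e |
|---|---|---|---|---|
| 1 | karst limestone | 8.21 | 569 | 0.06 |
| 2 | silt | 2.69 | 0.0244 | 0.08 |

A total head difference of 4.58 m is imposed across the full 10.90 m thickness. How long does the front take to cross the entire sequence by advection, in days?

With flow normal to the layers, continuity requires the same specific discharge q through every layer.
Σ(b_i/K_i) = 8.21/569 + 2.69/0.0244 = 110.3 d.
q = Δh / Σ(b_i/K_i) = 4.58 / 110.3 = 0.04154 m/day.
In each layer the seepage velocity is v_i = q/n_i, so the layer transit time is t_i = b_i·n_i / q:
  layer 1 (karst limestone): t_1 = 8.21 × 0.06 / 0.04154 = 11.86 d
  layer 2 (silt): t_2 = 2.69 × 0.08 / 0.04154 = 5.181 d
Total t = Σ t_i = 17.04 days.

17.0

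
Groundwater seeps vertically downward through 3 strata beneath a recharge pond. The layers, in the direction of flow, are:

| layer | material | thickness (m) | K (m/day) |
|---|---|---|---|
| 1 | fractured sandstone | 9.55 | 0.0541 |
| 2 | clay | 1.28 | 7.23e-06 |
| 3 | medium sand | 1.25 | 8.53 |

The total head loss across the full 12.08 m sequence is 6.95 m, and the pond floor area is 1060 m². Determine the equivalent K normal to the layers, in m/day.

Flow is perpendicular to layering, so the layers act in series and the equivalent K is the thickness-weighted harmonic mean.
Total thickness L = 9.55 + 1.28 + 1.25 = 12.08 m.
Σ(b_i/K_i) = 9.55/0.0541 + 1.28/7.23e-06 + 1.25/8.53 = 1.772e+05 d.
K_eq = L / Σ(b_i/K_i) = 12.08 / 1.772e+05 = 6.817e-05 m/day.

6.82e-05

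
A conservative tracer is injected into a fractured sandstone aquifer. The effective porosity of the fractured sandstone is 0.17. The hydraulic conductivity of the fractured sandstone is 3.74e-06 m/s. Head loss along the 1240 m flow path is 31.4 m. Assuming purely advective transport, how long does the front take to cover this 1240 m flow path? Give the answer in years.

70.5

Convert K: 3.74e-06 m/s × 86400 = 0.3231 m/day.
Hydraulic gradient i = Δh / L = 31.4 / 1240 = 0.02532.
Darcy flux q = K · i = 0.3231 × 0.02532 = 0.008183 m/day.
Seepage velocity v = q / n_e = 0.008183 / 0.17 = 0.04813 m/day.
Travel time t = L / v = 1240 / 0.04813 = 25762 days = 70.53 years.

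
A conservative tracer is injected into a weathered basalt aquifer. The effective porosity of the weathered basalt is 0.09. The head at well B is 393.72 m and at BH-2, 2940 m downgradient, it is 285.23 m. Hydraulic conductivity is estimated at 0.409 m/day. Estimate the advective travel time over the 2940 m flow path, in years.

Hydraulic gradient i = (393.72 − 285.23) / 2940 = 108.49 / 2940 = 0.03690.
Darcy flux q = K · i = 0.4090 × 0.03690 = 0.01509 m/day.
Seepage velocity v = q / n_e = 0.01509 / 0.09 = 0.1677 m/day.
Travel time t = L / v = 2940 / 0.1677 = 17532 days = 48.00 years.

48.0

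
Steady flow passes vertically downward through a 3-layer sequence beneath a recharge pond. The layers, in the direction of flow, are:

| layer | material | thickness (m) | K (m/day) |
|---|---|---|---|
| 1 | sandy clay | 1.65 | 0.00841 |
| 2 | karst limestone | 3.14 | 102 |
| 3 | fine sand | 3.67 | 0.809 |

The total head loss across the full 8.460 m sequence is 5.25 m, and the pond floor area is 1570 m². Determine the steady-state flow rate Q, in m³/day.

41.1

Flow is perpendicular to layering, so the layers act in series and the equivalent K is the thickness-weighted harmonic mean.
Total thickness L = 1.65 + 3.14 + 3.67 = 8.460 m.
Σ(b_i/K_i) = 1.65/0.00841 + 3.14/102 + 3.67/0.809 = 200.8 d.
K_eq = L / Σ(b_i/K_i) = 8.460 / 200.8 = 0.04214 m/day.
Q = K_eq · A · (Δh/L) = 0.04214 × 1570 × (5.25/8.460) = 41.06 m³/day.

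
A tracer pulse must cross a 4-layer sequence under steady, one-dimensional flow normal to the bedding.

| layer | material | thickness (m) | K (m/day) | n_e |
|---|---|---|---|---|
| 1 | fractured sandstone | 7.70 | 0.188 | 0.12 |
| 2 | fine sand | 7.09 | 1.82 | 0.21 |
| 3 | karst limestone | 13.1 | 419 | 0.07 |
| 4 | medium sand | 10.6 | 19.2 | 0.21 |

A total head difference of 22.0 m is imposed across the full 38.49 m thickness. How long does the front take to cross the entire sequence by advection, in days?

11.5

With flow normal to the layers, continuity requires the same specific discharge q through every layer.
Σ(b_i/K_i) = 7.70/0.188 + 7.09/1.82 + 13.1/419 + 10.6/19.2 = 45.44 d.
q = Δh / Σ(b_i/K_i) = 22.0 / 45.44 = 0.4842 m/day.
In each layer the seepage velocity is v_i = q/n_i, so the layer transit time is t_i = b_i·n_i / q:
  layer 1 (fractured sandstone): t_1 = 7.70 × 0.12 / 0.4842 = 1.908 d
  layer 2 (fine sand): t_2 = 7.09 × 0.21 / 0.4842 = 3.075 d
  layer 3 (karst limestone): t_3 = 13.1 × 0.07 / 0.4842 = 1.894 d
  layer 4 (medium sand): t_4 = 10.6 × 0.21 / 0.4842 = 4.597 d
Total t = Σ t_i = 11.47 days.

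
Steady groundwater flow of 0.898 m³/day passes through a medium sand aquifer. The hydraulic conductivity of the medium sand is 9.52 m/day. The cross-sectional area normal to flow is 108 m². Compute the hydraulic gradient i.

0.000873

From Q = K·A·i, i = Q / (K·A) = 0.898 / (9.520 × 108.0) = 0.0008734.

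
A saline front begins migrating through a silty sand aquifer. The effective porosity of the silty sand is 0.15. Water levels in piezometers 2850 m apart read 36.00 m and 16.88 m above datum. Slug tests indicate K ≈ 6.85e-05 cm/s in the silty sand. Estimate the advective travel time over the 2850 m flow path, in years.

2950

Convert K: 6.85e-05 cm/s × 864 = 0.05918 m/day.
Hydraulic gradient i = (36.00 − 16.88) / 2850 = 19.12 / 2850 = 0.006709.
Darcy flux q = K · i = 0.05918 × 0.006709 = 0.0003971 m/day.
Seepage velocity v = q / n_e = 0.0003971 / 0.15 = 0.002647 m/day.
Travel time t = L / v = 2850 / 0.002647 = 1.077e+06 days = 2948 years.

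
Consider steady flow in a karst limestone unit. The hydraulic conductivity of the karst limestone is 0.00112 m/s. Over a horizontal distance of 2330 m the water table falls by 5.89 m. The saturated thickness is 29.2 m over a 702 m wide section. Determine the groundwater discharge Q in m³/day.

5010

Convert K: 0.00112 m/s × 86400 = 96.77 m/day.
Cross-sectional area A = 702 × 29.2 = 20498 m².
Hydraulic gradient i = Δh / L = 5.89 / 2330 = 0.002528.
Darcy's law: Q = K · A · i = 96.77 × 20498 × 0.002528 = 5014 m³/day.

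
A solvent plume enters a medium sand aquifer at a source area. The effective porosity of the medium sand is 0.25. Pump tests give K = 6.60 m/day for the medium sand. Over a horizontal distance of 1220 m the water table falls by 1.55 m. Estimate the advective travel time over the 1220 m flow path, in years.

Hydraulic gradient i = Δh / L = 1.55 / 1220 = 0.001270.
Darcy flux q = K · i = 6.600 × 0.001270 = 0.008385 m/day.
Seepage velocity v = q / n_e = 0.008385 / 0.25 = 0.03354 m/day.
Travel time t = L / v = 1220 / 0.03354 = 36373 days = 99.58 years.

99.6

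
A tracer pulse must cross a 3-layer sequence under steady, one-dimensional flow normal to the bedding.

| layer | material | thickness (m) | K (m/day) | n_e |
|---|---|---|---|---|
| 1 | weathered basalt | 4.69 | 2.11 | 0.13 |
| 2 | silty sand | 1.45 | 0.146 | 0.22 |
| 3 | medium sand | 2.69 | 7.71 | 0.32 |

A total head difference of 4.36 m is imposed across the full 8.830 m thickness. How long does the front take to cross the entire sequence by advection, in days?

With flow normal to the layers, continuity requires the same specific discharge q through every layer.
Σ(b_i/K_i) = 4.69/2.11 + 1.45/0.146 + 2.69/7.71 = 12.50 d.
q = Δh / Σ(b_i/K_i) = 4.36 / 12.50 = 0.3487 m/day.
In each layer the seepage velocity is v_i = q/n_i, so the layer transit time is t_i = b_i·n_i / q:
  layer 1 (weathered basalt): t_1 = 4.69 × 0.13 / 0.3487 = 1.748 d
  layer 2 (silty sand): t_2 = 1.45 × 0.22 / 0.3487 = 0.9148 d
  layer 3 (medium sand): t_3 = 2.69 × 0.32 / 0.3487 = 2.469 d
Total t = Σ t_i = 5.132 days.

5.13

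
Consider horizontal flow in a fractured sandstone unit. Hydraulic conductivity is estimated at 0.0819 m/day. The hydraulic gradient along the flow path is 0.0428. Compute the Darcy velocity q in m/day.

Hydraulic gradient i = 0.0428.
Specific discharge q = K · i = 0.08190 × 0.04280 = 0.003505 m/day.

0.00351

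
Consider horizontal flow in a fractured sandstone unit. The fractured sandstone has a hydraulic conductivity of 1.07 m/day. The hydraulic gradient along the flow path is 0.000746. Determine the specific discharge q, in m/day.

Hydraulic gradient i = 0.000746.
Specific discharge q = K · i = 1.070 × 0.0007460 = 0.0007982 m/day.

0.000798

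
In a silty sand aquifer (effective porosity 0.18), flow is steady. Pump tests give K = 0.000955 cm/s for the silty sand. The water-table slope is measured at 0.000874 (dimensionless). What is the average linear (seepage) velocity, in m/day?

Convert K: 0.000955 cm/s × 864 = 0.8251 m/day.
Hydraulic gradient i = 0.000874.
Darcy flux q = K · i = 0.8251 × 0.0008740 = 0.0007212 m/day.
Seepage velocity v = q / n_e = 0.0007212 / 0.18 = 0.004006 m/day.

0.00401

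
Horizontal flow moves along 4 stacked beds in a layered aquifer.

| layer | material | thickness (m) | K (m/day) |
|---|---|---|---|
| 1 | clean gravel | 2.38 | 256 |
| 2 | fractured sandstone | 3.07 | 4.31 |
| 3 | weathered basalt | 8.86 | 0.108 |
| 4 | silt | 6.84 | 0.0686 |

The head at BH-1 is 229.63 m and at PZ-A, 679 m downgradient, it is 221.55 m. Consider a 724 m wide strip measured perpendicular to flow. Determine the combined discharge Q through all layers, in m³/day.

5380

Flow is parallel to layering, so each bed carries its own Darcy discharge and the transmissivities add.
Σ(K_i·b_i) = 256×2.38 + 4.31×3.07 + 0.108×8.86 + 0.0686×6.84 = 623.9 m²/day.
Hydraulic gradient i = (229.63 − 221.55) / 679 = 8.08 / 679 = 0.01190.
Q = Σ(K_i·b_i) · W · i = 623.9 × 724 × 0.01190 = 5376 m³/day.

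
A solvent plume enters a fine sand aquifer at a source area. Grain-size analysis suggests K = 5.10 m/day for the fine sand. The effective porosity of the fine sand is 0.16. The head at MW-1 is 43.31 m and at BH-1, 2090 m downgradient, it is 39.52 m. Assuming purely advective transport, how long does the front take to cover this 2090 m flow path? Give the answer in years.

Hydraulic gradient i = (43.31 − 39.52) / 2090 = 3.79 / 2090 = 0.001813.
Darcy flux q = K · i = 5.100 × 0.001813 = 0.009248 m/day.
Seepage velocity v = q / n_e = 0.009248 / 0.16 = 0.05780 m/day.
Travel time t = L / v = 2090 / 0.05780 = 36158 days = 98.99 years.

99.0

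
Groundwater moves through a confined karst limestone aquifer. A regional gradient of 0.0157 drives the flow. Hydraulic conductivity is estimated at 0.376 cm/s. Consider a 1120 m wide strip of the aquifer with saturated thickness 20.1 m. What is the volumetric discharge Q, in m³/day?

115000

Convert K: 0.376 cm/s × 864 = 324.9 m/day.
Cross-sectional area A = 1120 × 20.1 = 22512 m².
Hydraulic gradient i = 0.0157.
Darcy's law: Q = K · A · i = 324.9 × 22512 × 0.01570 = 1.148e+05 m³/day.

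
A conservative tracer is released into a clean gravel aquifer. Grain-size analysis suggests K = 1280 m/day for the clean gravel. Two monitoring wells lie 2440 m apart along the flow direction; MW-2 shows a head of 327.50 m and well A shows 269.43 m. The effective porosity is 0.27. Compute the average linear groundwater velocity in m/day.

Hydraulic gradient i = (327.50 − 269.43) / 2440 = 58.07 / 2440 = 0.02380.
Darcy flux q = K · i = 1280 × 0.02380 = 30.46 m/day.
Seepage velocity v = q / n_e = 30.46 / 0.27 = 112.8 m/day.

113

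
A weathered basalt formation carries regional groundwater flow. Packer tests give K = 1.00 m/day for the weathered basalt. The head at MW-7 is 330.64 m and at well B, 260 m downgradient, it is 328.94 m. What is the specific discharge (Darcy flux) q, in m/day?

0.00654

Hydraulic gradient i = (330.64 − 328.94) / 260 = 1.7 / 260 = 0.006538.
Specific discharge q = K · i = 1.000 × 0.006538 = 0.006538 m/day.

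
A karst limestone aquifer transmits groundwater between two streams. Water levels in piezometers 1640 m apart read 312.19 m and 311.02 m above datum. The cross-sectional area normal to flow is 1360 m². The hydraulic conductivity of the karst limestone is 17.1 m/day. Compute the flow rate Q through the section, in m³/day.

Hydraulic gradient i = (312.19 − 311.02) / 1640 = 1.17 / 1640 = 0.0007134.
Darcy's law: Q = K · A · i = 17.10 × 1360 × 0.0007134 = 16.59 m³/day.

16.6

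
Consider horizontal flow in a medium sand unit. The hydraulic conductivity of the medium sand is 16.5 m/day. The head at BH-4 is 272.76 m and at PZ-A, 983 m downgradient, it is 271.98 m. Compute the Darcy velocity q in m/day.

0.0131

Hydraulic gradient i = (272.76 − 271.98) / 983 = 0.78 / 983 = 0.0007935.
Specific discharge q = K · i = 16.50 × 0.0007935 = 0.01309 m/day.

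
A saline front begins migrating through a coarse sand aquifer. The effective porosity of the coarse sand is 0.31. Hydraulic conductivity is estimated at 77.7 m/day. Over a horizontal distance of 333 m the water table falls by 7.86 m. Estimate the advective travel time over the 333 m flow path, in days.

Hydraulic gradient i = Δh / L = 7.86 / 333 = 0.02360.
Darcy flux q = K · i = 77.70 × 0.02360 = 1.834 m/day.
Seepage velocity v = q / n_e = 1.834 / 0.31 = 5.916 m/day.
Travel time t = L / v = 333 / 5.916 = 56.29 days.

56.3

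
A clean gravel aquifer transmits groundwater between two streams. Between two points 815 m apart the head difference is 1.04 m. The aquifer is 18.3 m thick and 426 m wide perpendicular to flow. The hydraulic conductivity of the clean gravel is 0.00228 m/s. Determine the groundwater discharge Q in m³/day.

Convert K: 0.00228 m/s × 86400 = 197.0 m/day.
Cross-sectional area A = 426 × 18.3 = 7796 m².
Hydraulic gradient i = Δh / L = 1.04 / 815 = 0.001276.
Darcy's law: Q = K · A · i = 197.0 × 7796 × 0.001276 = 1960 m³/day.

1960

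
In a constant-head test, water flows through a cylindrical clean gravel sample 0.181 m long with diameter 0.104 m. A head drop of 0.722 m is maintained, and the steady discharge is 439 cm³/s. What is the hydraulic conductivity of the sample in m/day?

1120

Cross-sectional area A = π·(d/2)² = π × (0.104/2)² = 0.008495 m².
Convert discharge: 439 cm³/s = 0.0004390 m³/s.
Darcy's law rearranged: K = Q·L / (A·Δh) = 0.0004390 × 0.181 / (0.008495 × 0.722) = 0.01296 m/s = 1119 m/day.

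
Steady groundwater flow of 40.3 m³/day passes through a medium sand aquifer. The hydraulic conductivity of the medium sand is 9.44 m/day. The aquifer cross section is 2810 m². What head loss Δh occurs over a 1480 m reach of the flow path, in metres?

From Q = K·A·i, i = Q / (K·A) = 40.3 / (9.440 × 2810) = 0.001519.
Head loss Δh = i · L = 0.001519 × 1480 = 2.248 m.

2.25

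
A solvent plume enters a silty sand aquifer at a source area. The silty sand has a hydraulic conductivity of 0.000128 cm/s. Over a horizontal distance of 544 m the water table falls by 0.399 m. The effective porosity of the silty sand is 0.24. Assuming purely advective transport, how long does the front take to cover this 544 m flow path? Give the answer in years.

Convert K: 0.000128 cm/s × 864 = 0.1106 m/day.
Hydraulic gradient i = Δh / L = 0.399 / 544 = 0.0007335.
Darcy flux q = K · i = 0.1106 × 0.0007335 = 8.111e-05 m/day.
Seepage velocity v = q / n_e = 8.111e-05 / 0.24 = 0.0003380 m/day.
Travel time t = L / v = 544 / 0.0003380 = 1.610e+06 days = 4407 years.

4410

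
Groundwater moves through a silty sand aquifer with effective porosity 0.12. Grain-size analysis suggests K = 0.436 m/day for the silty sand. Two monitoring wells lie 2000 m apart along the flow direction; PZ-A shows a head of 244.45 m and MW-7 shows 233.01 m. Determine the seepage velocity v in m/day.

0.0208

Hydraulic gradient i = (244.45 − 233.01) / 2000 = 11.44 / 2000 = 0.005720.
Darcy flux q = K · i = 0.4360 × 0.005720 = 0.002494 m/day.
Seepage velocity v = q / n_e = 0.002494 / 0.12 = 0.02078 m/day.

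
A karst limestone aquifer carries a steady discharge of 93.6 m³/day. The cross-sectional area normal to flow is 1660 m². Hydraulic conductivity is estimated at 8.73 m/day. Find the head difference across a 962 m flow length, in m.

6.21

From Q = K·A·i, i = Q / (K·A) = 93.6 / (8.730 × 1660) = 0.006459.
Head loss Δh = i · L = 0.006459 × 962 = 6.213 m.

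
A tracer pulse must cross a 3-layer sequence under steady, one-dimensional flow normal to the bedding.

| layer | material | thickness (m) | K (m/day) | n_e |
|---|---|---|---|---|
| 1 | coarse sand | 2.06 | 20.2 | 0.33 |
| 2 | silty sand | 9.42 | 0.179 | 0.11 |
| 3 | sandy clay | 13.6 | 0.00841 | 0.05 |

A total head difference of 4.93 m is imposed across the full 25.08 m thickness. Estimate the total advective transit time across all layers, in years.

2.22

With flow normal to the layers, continuity requires the same specific discharge q through every layer.
Σ(b_i/K_i) = 2.06/20.2 + 9.42/0.179 + 13.6/0.00841 = 1670 d.
q = Δh / Σ(b_i/K_i) = 4.93 / 1670 = 0.002952 m/day.
In each layer the seepage velocity is v_i = q/n_i, so the layer transit time is t_i = b_i·n_i / q:
  layer 1 (coarse sand): t_1 = 2.06 × 0.33 / 0.002952 = 230.3 d
  layer 2 (silty sand): t_2 = 9.42 × 0.11 / 0.002952 = 351.0 d
  layer 3 (sandy clay): t_3 = 13.6 × 0.05 / 0.002952 = 230.3 d
Total t = Σ t_i = 811.6 days = 2.222 years.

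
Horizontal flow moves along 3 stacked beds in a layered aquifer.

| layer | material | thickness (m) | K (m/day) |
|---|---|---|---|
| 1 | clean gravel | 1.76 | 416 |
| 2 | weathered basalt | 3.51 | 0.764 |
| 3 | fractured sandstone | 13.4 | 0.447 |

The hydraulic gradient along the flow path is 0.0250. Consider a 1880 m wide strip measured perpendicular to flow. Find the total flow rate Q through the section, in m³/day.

Flow is parallel to layering, so each bed carries its own Darcy discharge and the transmissivities add.
Σ(K_i·b_i) = 416×1.76 + 0.764×3.51 + 0.447×13.4 = 740.8 m²/day.
Hydraulic gradient i = 0.0250.
Q = Σ(K_i·b_i) · W · i = 740.8 × 1880 × 0.02500 = 34819 m³/day.

34800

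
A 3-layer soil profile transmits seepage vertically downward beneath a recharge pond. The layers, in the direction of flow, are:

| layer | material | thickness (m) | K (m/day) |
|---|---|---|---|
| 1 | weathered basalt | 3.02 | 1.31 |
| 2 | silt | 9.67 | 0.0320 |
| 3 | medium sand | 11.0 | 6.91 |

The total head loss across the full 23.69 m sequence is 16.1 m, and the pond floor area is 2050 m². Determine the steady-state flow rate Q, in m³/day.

108

Flow is perpendicular to layering, so the layers act in series and the equivalent K is the thickness-weighted harmonic mean.
Total thickness L = 3.02 + 9.67 + 11.0 = 23.69 m.
Σ(b_i/K_i) = 3.02/1.31 + 9.67/0.0320 + 11.0/6.91 = 306.1 d.
K_eq = L / Σ(b_i/K_i) = 23.69 / 306.1 = 0.07740 m/day.
Q = K_eq · A · (Δh/L) = 0.07740 × 2050 × (16.1/23.69) = 107.8 m³/day.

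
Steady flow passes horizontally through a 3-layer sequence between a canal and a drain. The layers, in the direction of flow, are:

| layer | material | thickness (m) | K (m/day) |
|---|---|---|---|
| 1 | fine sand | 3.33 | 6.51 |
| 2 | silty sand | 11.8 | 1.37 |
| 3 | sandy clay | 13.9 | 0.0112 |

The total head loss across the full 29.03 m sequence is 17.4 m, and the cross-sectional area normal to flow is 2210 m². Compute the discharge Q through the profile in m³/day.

Flow is perpendicular to layering, so the layers act in series and the equivalent K is the thickness-weighted harmonic mean.
Total thickness L = 3.33 + 11.8 + 13.9 = 29.03 m.
Σ(b_i/K_i) = 3.33/6.51 + 11.8/1.37 + 13.9/0.0112 = 1250 d.
K_eq = L / Σ(b_i/K_i) = 29.03 / 1250 = 0.02322 m/day.
Q = K_eq · A · (Δh/L) = 0.02322 × 2210 × (17.4/29.03) = 30.76 m³/day.

30.8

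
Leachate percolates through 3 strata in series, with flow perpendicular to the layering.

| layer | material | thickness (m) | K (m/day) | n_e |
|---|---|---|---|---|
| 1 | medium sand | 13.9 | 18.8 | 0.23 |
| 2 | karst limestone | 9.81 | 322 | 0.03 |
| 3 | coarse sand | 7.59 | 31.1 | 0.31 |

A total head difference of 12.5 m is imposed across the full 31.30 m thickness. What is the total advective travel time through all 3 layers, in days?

With flow normal to the layers, continuity requires the same specific discharge q through every layer.
Σ(b_i/K_i) = 13.9/18.8 + 9.81/322 + 7.59/31.1 = 1.014 d.
q = Δh / Σ(b_i/K_i) = 12.5 / 1.014 = 12.33 m/day.
In each layer the seepage velocity is v_i = q/n_i, so the layer transit time is t_i = b_i·n_i / q:
  layer 1 (medium sand): t_1 = 13.9 × 0.23 / 12.33 = 0.2593 d
  layer 2 (karst limestone): t_2 = 9.81 × 0.03 / 12.33 = 0.02387 d
  layer 3 (coarse sand): t_3 = 7.59 × 0.31 / 12.33 = 0.1908 d
Total t = Σ t_i = 0.4740 days.

0.474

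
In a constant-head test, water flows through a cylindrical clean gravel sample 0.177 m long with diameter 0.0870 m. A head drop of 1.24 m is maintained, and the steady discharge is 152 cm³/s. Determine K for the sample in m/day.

Cross-sectional area A = π·(d/2)² = π × (0.0870/2)² = 0.005945 m².
Convert discharge: 152 cm³/s = 0.0001520 m³/s.
Darcy's law rearranged: K = Q·L / (A·Δh) = 0.0001520 × 0.177 / (0.005945 × 1.24) = 0.003650 m/s = 315.3 m/day.

315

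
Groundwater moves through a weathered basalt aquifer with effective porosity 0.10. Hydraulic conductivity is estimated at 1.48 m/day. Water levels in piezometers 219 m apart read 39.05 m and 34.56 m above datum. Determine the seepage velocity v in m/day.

0.303

Hydraulic gradient i = (39.05 − 34.56) / 219 = 4.49 / 219 = 0.02050.
Darcy flux q = K · i = 1.480 × 0.02050 = 0.03034 m/day.
Seepage velocity v = q / n_e = 0.03034 / 0.10 = 0.3034 m/day.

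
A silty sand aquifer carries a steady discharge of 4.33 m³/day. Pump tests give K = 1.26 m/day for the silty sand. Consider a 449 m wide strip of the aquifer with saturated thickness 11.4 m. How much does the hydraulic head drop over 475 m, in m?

0.319

Cross-sectional area A = 449 × 11.4 = 5119 m².
From Q = K·A·i, i = Q / (K·A) = 4.33 / (1.260 × 5119) = 0.0006714.
Head loss Δh = i · L = 0.0006714 × 475 = 0.3189 m.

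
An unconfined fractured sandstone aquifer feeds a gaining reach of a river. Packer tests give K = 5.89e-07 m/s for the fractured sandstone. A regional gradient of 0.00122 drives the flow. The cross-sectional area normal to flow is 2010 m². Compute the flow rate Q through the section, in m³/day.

0.125

Convert K: 5.89e-07 m/s × 86400 = 0.05089 m/day.
Hydraulic gradient i = 0.00122.
Darcy's law: Q = K · A · i = 0.05089 × 2010 × 0.001220 = 0.1248 m³/day.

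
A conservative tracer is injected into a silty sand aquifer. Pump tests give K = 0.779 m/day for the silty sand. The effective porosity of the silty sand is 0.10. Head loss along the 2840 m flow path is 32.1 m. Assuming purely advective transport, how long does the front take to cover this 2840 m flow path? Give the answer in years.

88.3

Hydraulic gradient i = Δh / L = 32.1 / 2840 = 0.01130.
Darcy flux q = K · i = 0.7790 × 0.01130 = 0.008805 m/day.
Seepage velocity v = q / n_e = 0.008805 / 0.10 = 0.08805 m/day.
Travel time t = L / v = 2840 / 0.08805 = 32255 days = 88.31 years.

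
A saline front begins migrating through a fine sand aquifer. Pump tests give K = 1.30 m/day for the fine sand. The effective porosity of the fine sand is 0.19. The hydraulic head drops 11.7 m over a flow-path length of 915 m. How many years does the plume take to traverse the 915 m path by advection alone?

Hydraulic gradient i = Δh / L = 11.7 / 915 = 0.01279.
Darcy flux q = K · i = 1.300 × 0.01279 = 0.01662 m/day.
Seepage velocity v = q / n_e = 0.01662 / 0.19 = 0.08749 m/day.
Travel time t = L / v = 915 / 0.08749 = 10458 days = 28.63 years.

28.6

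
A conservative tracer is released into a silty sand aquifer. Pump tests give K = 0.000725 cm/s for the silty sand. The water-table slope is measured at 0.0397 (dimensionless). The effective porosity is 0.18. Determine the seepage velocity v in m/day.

Convert K: 0.000725 cm/s × 864 = 0.6264 m/day.
Hydraulic gradient i = 0.0397.
Darcy flux q = K · i = 0.6264 × 0.03970 = 0.02487 m/day.
Seepage velocity v = q / n_e = 0.02487 / 0.18 = 0.1382 m/day.

0.138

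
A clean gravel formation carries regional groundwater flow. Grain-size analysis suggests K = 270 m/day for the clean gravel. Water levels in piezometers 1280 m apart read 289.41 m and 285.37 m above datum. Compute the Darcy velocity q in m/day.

0.852

Hydraulic gradient i = (289.41 − 285.37) / 1280 = 4.04 / 1280 = 0.003156.
Specific discharge q = K · i = 270.0 × 0.003156 = 0.8522 m/day.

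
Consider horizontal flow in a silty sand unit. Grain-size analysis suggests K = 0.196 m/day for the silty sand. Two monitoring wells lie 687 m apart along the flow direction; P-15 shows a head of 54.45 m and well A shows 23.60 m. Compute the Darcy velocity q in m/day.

Hydraulic gradient i = (54.45 − 23.60) / 687 = 30.85 / 687 = 0.04491.
Specific discharge q = K · i = 0.1960 × 0.04491 = 0.008801 m/day.

0.00880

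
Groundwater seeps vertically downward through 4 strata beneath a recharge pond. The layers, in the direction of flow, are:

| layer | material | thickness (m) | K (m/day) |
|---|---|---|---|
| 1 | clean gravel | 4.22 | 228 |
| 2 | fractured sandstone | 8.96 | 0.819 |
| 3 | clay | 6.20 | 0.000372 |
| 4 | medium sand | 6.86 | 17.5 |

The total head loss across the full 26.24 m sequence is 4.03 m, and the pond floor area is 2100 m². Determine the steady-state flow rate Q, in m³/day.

Flow is perpendicular to layering, so the layers act in series and the equivalent K is the thickness-weighted harmonic mean.
Total thickness L = 4.22 + 8.96 + 6.20 + 6.86 = 26.24 m.
Σ(b_i/K_i) = 4.22/228 + 8.96/0.819 + 6.20/0.000372 + 6.86/17.5 = 16678 d.
K_eq = L / Σ(b_i/K_i) = 26.24 / 16678 = 0.001573 m/day.
Q = K_eq · A · (Δh/L) = 0.001573 × 2100 × (4.03/26.24) = 0.5074 m³/day.

0.507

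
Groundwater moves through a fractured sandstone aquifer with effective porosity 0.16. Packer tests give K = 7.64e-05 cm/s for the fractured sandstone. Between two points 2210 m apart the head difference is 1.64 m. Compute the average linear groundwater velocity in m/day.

Convert K: 7.64e-05 cm/s × 864 = 0.06601 m/day.
Hydraulic gradient i = Δh / L = 1.64 / 2210 = 0.0007421.
Darcy flux q = K · i = 0.06601 × 0.0007421 = 4.898e-05 m/day.
Seepage velocity v = q / n_e = 4.898e-05 / 0.16 = 0.0003062 m/day.

0.000306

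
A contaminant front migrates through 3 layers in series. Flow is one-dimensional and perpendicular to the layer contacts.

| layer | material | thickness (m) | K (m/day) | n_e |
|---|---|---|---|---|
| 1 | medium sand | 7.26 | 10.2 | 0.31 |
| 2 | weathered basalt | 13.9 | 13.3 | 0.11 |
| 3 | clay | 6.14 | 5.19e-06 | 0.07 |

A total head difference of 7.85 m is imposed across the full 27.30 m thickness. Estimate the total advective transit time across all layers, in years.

1740

With flow normal to the layers, continuity requires the same specific discharge q through every layer.
Σ(b_i/K_i) = 7.26/10.2 + 13.9/13.3 + 6.14/5.19e-06 = 1.183e+06 d.
q = Δh / Σ(b_i/K_i) = 7.85 / 1.183e+06 = 6.635e-06 m/day.
In each layer the seepage velocity is v_i = q/n_i, so the layer transit time is t_i = b_i·n_i / q:
  layer 1 (medium sand): t_1 = 7.26 × 0.31 / 6.635e-06 = 3.392e+05 d
  layer 2 (weathered basalt): t_2 = 13.9 × 0.11 / 6.635e-06 = 2.304e+05 d
  layer 3 (clay): t_3 = 6.14 × 0.07 / 6.635e-06 = 64774 d
Total t = Σ t_i = 6.344e+05 days = 1737 years.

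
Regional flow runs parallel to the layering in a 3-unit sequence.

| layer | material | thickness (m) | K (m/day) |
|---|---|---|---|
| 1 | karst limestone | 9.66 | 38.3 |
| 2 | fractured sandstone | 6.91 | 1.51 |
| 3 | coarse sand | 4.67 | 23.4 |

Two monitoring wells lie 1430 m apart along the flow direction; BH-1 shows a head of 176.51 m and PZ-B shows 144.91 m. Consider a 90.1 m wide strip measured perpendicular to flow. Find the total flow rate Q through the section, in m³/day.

Flow is parallel to layering, so each bed carries its own Darcy discharge and the transmissivities add.
Σ(K_i·b_i) = 38.3×9.66 + 1.51×6.91 + 23.4×4.67 = 489.7 m²/day.
Hydraulic gradient i = (176.51 − 144.91) / 1430 = 31.6 / 1430 = 0.02210.
Q = Σ(K_i·b_i) · W · i = 489.7 × 90.1 × 0.02210 = 975.0 m³/day.

975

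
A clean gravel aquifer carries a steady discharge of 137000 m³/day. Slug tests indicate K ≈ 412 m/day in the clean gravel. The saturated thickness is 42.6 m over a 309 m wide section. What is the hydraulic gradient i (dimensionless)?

0.0253

Cross-sectional area A = 309 × 42.6 = 13163 m².
From Q = K·A·i, i = Q / (K·A) = 137000 / (412.0 × 13163) = 0.02526.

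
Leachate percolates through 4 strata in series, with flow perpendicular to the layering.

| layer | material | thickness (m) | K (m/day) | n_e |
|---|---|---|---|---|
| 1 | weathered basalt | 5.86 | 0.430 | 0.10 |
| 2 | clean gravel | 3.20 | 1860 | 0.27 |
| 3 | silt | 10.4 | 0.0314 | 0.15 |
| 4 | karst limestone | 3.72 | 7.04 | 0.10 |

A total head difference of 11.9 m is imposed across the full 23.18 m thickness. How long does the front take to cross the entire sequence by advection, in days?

98.2

With flow normal to the layers, continuity requires the same specific discharge q through every layer.
Σ(b_i/K_i) = 5.86/0.430 + 3.20/1860 + 10.4/0.0314 + 3.72/7.04 = 345.4 d.
q = Δh / Σ(b_i/K_i) = 11.9 / 345.4 = 0.03446 m/day.
In each layer the seepage velocity is v_i = q/n_i, so the layer transit time is t_i = b_i·n_i / q:
  layer 1 (weathered basalt): t_1 = 5.86 × 0.10 / 0.03446 = 17.01 d
  layer 2 (clean gravel): t_2 = 3.20 × 0.27 / 0.03446 = 25.08 d
  layer 3 (silt): t_3 = 10.4 × 0.15 / 0.03446 = 45.28 d
  layer 4 (karst limestone): t_4 = 3.72 × 0.10 / 0.03446 = 10.80 d
Total t = Σ t_i = 98.15 days.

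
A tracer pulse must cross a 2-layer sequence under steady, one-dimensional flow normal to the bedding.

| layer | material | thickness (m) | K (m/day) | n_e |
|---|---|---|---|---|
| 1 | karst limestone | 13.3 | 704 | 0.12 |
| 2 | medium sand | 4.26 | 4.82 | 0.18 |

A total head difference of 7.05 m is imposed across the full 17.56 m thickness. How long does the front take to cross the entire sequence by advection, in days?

With flow normal to the layers, continuity requires the same specific discharge q through every layer.
Σ(b_i/K_i) = 13.3/704 + 4.26/4.82 = 0.9027 d.
q = Δh / Σ(b_i/K_i) = 7.05 / 0.9027 = 7.810 m/day.
In each layer the seepage velocity is v_i = q/n_i, so the layer transit time is t_i = b_i·n_i / q:
  layer 1 (karst limestone): t_1 = 13.3 × 0.12 / 7.810 = 0.2044 d
  layer 2 (medium sand): t_2 = 4.26 × 0.18 / 7.810 = 0.09818 d
Total t = Σ t_i = 0.3025 days.

0.303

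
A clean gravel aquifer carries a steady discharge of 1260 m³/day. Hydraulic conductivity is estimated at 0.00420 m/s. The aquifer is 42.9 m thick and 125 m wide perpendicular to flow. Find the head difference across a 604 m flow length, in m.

Convert K: 0.00420 m/s × 86400 = 362.9 m/day.
Cross-sectional area A = 125 × 42.9 = 5362 m².
From Q = K·A·i, i = Q / (K·A) = 1260 / (362.9 × 5362) = 0.0006475.
Head loss Δh = i · L = 0.0006475 × 604 = 0.3911 m.

0.391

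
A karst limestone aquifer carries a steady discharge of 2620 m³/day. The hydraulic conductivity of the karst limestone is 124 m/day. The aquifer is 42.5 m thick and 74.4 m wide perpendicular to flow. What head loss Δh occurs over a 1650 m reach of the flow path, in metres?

11.0

Cross-sectional area A = 74.4 × 42.5 = 3162 m².
From Q = K·A·i, i = Q / (K·A) = 2620 / (124.0 × 3162) = 0.006682.
Head loss Δh = i · L = 0.006682 × 1650 = 11.03 m.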